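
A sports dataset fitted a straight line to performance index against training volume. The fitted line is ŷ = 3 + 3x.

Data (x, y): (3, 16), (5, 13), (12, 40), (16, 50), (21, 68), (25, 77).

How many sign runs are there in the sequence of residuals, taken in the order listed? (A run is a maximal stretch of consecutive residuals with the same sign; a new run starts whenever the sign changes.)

6 runs

x=3: ŷ = 3 + 3·3 = 12; e = 16 − 12 = 4
x=5: ŷ = 3 + 3·5 = 18; e = 13 − 18 = -5
x=12: ŷ = 3 + 3·12 = 39; e = 40 − 39 = 1
x=16: ŷ = 3 + 3·16 = 51; e = 50 − 51 = -1
x=21: ŷ = 3 + 3·21 = 66; e = 68 − 66 = 2
x=25: ŷ = 3 + 3·25 = 78; e = 77 − 78 = -1
Signs: + − + − + −
Runs: +×1, −×1, +×1, −×1, +×1, −×1 → 6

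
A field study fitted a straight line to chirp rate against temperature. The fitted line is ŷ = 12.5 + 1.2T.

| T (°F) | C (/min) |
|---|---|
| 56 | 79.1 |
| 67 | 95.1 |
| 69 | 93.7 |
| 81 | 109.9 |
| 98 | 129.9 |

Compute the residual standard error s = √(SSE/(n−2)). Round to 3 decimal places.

T=56: ŷ = 12.5 + 1.2·56 = 79.7; e = 79.1 − 79.7 = -0.6
T=67: ŷ = 12.5 + 1.2·67 = 92.9; e = 95.1 − 92.9 = 2.2
T=69: ŷ = 12.5 + 1.2·69 = 95.3; e = 93.7 − 95.3 = -1.6
T=81: ŷ = 12.5 + 1.2·81 = 109.7; e = 109.9 − 109.7 = 0.2
T=98: ŷ = 12.5 + 1.2·98 = 130.1; e = 129.9 − 130.1 = -0.2
SSE = 0.36 + 4.84 + 2.56 + 0.04 + 0.04 = 7.84
s = √(7.84/3) = √2.61333 ≈ 1.617

s = 1.617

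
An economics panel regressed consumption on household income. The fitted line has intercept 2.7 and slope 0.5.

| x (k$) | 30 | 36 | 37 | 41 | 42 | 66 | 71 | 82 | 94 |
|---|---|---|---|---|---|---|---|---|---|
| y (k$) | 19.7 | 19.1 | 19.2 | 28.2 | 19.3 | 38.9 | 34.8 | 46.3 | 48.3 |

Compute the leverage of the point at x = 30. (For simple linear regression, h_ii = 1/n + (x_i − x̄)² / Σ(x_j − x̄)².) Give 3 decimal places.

x̄ = (30 + 36 + 37 + 41 + 42 + 66 + 71 + 82 + 94)/9 = 55.4444
Σ(x − x̄)² = 647.42 + 378.086 + 340.198 + 208.642 + 180.753 + 111.42 + 241.975 + 705.198 + 1486.53 = 4300.22
h = 1/9 + (-25.4444)²/4300.22 = 0.111111 + 0.150555 = 0.262

h = 0.262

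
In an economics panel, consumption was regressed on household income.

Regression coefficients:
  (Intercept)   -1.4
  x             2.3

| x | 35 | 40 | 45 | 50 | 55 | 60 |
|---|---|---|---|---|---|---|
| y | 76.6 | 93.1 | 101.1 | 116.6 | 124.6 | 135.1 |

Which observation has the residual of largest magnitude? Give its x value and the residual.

x=35: ŷ = -1.4 + 2.3·35 = 79.1; e = 76.6 − 79.1 = -2.5
x=40: ŷ = -1.4 + 2.3·40 = 90.6; e = 93.1 − 90.6 = 2.5
x=45: ŷ = -1.4 + 2.3·45 = 102.1; e = 101.1 − 102.1 = -1
x=50: ŷ = -1.4 + 2.3·50 = 113.6; e = 116.6 − 113.6 = 3
x=55: ŷ = -1.4 + 2.3·55 = 125.1; e = 124.6 − 125.1 = -0.5
x=60: ŷ = -1.4 + 2.3·60 = 136.6; e = 135.1 − 136.6 = -1.5
Largest |e| is 3 at x = 50, residual 3.

x = 50, e = 3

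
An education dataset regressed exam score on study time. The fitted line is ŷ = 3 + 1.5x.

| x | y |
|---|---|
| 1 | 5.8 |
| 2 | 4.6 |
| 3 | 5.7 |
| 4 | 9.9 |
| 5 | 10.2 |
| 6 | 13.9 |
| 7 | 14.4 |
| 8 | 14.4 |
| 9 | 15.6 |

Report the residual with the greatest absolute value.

x=1: ŷ = 3 + 1.5·1 = 4.5; r = 5.8 − 4.5 = 1.3
x=2: ŷ = 3 + 1.5·2 = 6; r = 4.6 − 6 = -1.4
x=3: ŷ = 3 + 1.5·3 = 7.5; r = 5.7 − 7.5 = -1.8
x=4: ŷ = 3 + 1.5·4 = 9; r = 9.9 − 9 = 0.9
x=5: ŷ = 3 + 1.5·5 = 10.5; r = 10.2 − 10.5 = -0.3
x=6: ŷ = 3 + 1.5·6 = 12; r = 13.9 − 12 = 1.9
x=7: ŷ = 3 + 1.5·7 = 13.5; r = 14.4 − 13.5 = 0.9
x=8: ŷ = 3 + 1.5·8 = 15; r = 14.4 − 15 = -0.6
x=9: ŷ = 3 + 1.5·9 = 16.5; r = 15.6 − 16.5 = -0.9
Largest |r| is 1.9 at x = 6, residual 1.9.

r = 1.9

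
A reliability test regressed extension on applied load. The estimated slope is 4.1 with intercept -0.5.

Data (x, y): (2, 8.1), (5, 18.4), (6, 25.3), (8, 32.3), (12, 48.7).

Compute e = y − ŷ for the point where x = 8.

e = 0

ŷ = -0.5 + 4.1·8 = 32.3
e = 32.3 − 32.3 = 0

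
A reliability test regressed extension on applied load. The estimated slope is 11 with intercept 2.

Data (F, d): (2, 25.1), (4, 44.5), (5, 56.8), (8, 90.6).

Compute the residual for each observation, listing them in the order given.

1.1, -1.5, -0.2, 0.6

F=2: d̂ = 2 + 11·2 = 24; e = 25.1 − 24 = 1.1
F=4: d̂ = 2 + 11·4 = 46; e = 44.5 − 46 = -1.5
F=5: d̂ = 2 + 11·5 = 57; e = 56.8 − 57 = -0.2
F=8: d̂ = 2 + 11·8 = 90; e = 90.6 − 90 = 0.6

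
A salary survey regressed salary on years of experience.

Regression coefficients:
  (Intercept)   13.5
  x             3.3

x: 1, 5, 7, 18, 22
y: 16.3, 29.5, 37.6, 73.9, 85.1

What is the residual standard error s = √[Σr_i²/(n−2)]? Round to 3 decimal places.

x=1: ŷ = 13.5 + 3.3·1 = 16.8; r = 16.3 − 16.8 = -0.5
x=5: ŷ = 13.5 + 3.3·5 = 30; r = 29.5 − 30 = -0.5
x=7: ŷ = 13.5 + 3.3·7 = 36.6; r = 37.6 − 36.6 = 1
x=18: ŷ = 13.5 + 3.3·18 = 72.9; r = 73.9 − 72.9 = 1
x=22: ŷ = 13.5 + 3.3·22 = 86.1; r = 85.1 − 86.1 = -1
SSE = 0.25 + 0.25 + 1 + 1 + 1 = 3.5
s = √(3.5/3) = √1.16667 ≈ 1.080

s = 1.080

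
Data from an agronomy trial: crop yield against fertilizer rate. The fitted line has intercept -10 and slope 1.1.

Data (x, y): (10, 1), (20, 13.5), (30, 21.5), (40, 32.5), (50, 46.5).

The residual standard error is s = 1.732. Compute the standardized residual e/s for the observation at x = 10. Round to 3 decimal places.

ŷ = -10 + 1.1·10 = 1
e = 1 − 1 = 0
e/s = 0 / 1.732 = 0.000

0.000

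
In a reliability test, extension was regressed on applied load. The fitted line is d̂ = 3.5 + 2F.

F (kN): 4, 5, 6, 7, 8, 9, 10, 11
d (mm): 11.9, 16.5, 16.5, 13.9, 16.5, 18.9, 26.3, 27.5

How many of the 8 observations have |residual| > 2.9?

F=4: d̂ = 3.5 + 2·4 = 11.5; r = 11.9 − 11.5 = 0.4
F=5: d̂ = 3.5 + 2·5 = 13.5; r = 16.5 − 13.5 = 3
F=6: d̂ = 3.5 + 2·6 = 15.5; r = 16.5 − 15.5 = 1
F=7: d̂ = 3.5 + 2·7 = 17.5; r = 13.9 − 17.5 = -3.6
F=8: d̂ = 3.5 + 2·8 = 19.5; r = 16.5 − 19.5 = -3
F=9: d̂ = 3.5 + 2·9 = 21.5; r = 18.9 − 21.5 = -2.6
F=10: d̂ = 3.5 + 2·10 = 23.5; r = 26.3 − 23.5 = 2.8
F=11: d̂ = 3.5 + 2·11 = 25.5; r = 27.5 − 25.5 = 2
|r| > 2.9: F=5 (|r|=3), F=7 (|r|=3.6), F=8 (|r|=3) → 3

3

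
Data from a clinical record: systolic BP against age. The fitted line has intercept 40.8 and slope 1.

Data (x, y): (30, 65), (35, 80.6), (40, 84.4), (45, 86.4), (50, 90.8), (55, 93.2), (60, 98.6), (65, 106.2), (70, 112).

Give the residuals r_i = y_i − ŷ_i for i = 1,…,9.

-5.8, 4.8, 3.6, 0.6, 0, -2.6, -2.2, 0.4, 1.2

x=30: ŷ = 40.8 + 30 = 70.8; r = 65 − 70.8 = -5.8
x=35: ŷ = 40.8 + 35 = 75.8; r = 80.6 − 75.8 = 4.8
x=40: ŷ = 40.8 + 40 = 80.8; r = 84.4 − 80.8 = 3.6
x=45: ŷ = 40.8 + 45 = 85.8; r = 86.4 − 85.8 = 0.6
x=50: ŷ = 40.8 + 50 = 90.8; r = 90.8 − 90.8 = 0
x=55: ŷ = 40.8 + 55 = 95.8; r = 93.2 − 95.8 = -2.6
x=60: ŷ = 40.8 + 60 = 100.8; r = 98.6 − 100.8 = -2.2
x=65: ŷ = 40.8 + 65 = 105.8; r = 106.2 − 105.8 = 0.4
x=70: ŷ = 40.8 + 70 = 110.8; r = 112 − 110.8 = 1.2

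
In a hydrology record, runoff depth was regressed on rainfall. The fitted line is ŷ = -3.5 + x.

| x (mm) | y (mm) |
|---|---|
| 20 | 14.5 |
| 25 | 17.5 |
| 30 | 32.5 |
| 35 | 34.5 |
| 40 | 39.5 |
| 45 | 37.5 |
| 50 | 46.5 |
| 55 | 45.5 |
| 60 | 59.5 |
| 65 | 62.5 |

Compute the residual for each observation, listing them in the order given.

x=20: ŷ = -3.5 + 20 = 16.5; r = 14.5 − 16.5 = -2
x=25: ŷ = -3.5 + 25 = 21.5; r = 17.5 − 21.5 = -4
x=30: ŷ = -3.5 + 30 = 26.5; r = 32.5 − 26.5 = 6
x=35: ŷ = -3.5 + 35 = 31.5; r = 34.5 − 31.5 = 3
x=40: ŷ = -3.5 + 40 = 36.5; r = 39.5 − 36.5 = 3
x=45: ŷ = -3.5 + 45 = 41.5; r = 37.5 − 41.5 = -4
x=50: ŷ = -3.5 + 50 = 46.5; r = 46.5 − 46.5 = 0
x=55: ŷ = -3.5 + 55 = 51.5; r = 45.5 − 51.5 = -6
x=60: ŷ = -3.5 + 60 = 56.5; r = 59.5 − 56.5 = 3
x=65: ŷ = -3.5 + 65 = 61.5; r = 62.5 − 61.5 = 1

-2, -4, 6, 3, 3, -4, 0, -6, 3, 1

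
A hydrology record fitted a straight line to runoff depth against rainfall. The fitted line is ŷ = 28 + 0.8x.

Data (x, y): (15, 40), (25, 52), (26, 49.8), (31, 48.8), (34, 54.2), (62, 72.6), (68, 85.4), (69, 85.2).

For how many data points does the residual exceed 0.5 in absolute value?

x=15: ŷ = 28 + 0.8·15 = 40; e = 40 − 40 = 0
x=25: ŷ = 28 + 0.8·25 = 48; e = 52 − 48 = 4
x=26: ŷ = 28 + 0.8·26 = 48.8; e = 49.8 − 48.8 = 1
x=31: ŷ = 28 + 0.8·31 = 52.8; e = 48.8 − 52.8 = -4
x=34: ŷ = 28 + 0.8·34 = 55.2; e = 54.2 − 55.2 = -1
x=62: ŷ = 28 + 0.8·62 = 77.6; e = 72.6 − 77.6 = -5
x=68: ŷ = 28 + 0.8·68 = 82.4; e = 85.4 − 82.4 = 3
x=69: ŷ = 28 + 0.8·69 = 83.2; e = 85.2 − 83.2 = 2
|e| > 0.5: x=25 (|e|=4), x=26 (|e|=1), x=31 (|e|=4), x=34 (|e|=1), x=62 (|e|=5), x=68 (|e|=3), x=69 (|e|=2) → 7

7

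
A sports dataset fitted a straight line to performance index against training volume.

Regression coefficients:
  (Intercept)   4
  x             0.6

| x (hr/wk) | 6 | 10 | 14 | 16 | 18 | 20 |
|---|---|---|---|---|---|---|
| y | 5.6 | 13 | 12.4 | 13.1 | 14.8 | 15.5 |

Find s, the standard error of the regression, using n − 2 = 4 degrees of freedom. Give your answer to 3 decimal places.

x=6: ŷ = 4 + 0.6·6 = 7.6; r = 5.6 − 7.6 = -2
x=10: ŷ = 4 + 0.6·10 = 10; r = 13 − 10 = 3
x=14: ŷ = 4 + 0.6·14 = 12.4; r = 12.4 − 12.4 = 0
x=16: ŷ = 4 + 0.6·16 = 13.6; r = 13.1 − 13.6 = -0.5
x=18: ŷ = 4 + 0.6·18 = 14.8; r = 14.8 − 14.8 = 0
x=20: ŷ = 4 + 0.6·20 = 16; r = 15.5 − 16 = -0.5
SSE = 4 + 9 + 0 + 0.25 + 0 + 0.25 = 13.5
s = √(13.5/4) = √3.375 ≈ 1.837

s = 1.837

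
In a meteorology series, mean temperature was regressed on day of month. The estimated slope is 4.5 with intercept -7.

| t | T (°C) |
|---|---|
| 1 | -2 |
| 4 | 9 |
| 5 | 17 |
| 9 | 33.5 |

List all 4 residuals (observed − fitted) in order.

0.5, -2, 1.5, 0

t=1: ŷ = -7 + 4.5·1 = -2.5; r = -2 − (-2.5) = 0.5
t=4: ŷ = -7 + 4.5·4 = 11; r = 9 − 11 = -2
t=5: ŷ = -7 + 4.5·5 = 15.5; r = 17 − 15.5 = 1.5
t=9: ŷ = -7 + 4.5·9 = 33.5; r = 33.5 − 33.5 = 0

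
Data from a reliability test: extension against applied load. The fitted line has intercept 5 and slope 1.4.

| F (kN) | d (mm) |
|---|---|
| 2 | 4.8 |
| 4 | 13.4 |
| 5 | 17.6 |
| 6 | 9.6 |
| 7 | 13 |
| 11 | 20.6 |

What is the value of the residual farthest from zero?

e = 5.6

F=2: d̂ = 5 + 1.4·2 = 7.8; e = 4.8 − 7.8 = -3
F=4: d̂ = 5 + 1.4·4 = 10.6; e = 13.4 − 10.6 = 2.8
F=5: d̂ = 5 + 1.4·5 = 12; e = 17.6 − 12 = 5.6
F=6: d̂ = 5 + 1.4·6 = 13.4; e = 9.6 − 13.4 = -3.8
F=7: d̂ = 5 + 1.4·7 = 14.8; e = 13 − 14.8 = -1.8
F=11: d̂ = 5 + 1.4·11 = 20.4; e = 20.6 − 20.4 = 0.2
Largest |e| is 5.6 at F = 5, residual 5.6.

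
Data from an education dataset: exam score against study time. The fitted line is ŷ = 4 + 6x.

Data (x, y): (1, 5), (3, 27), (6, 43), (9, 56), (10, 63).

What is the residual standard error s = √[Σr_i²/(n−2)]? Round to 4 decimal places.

x=1: ŷ = 4 + 6·1 = 10; r = 5 − 10 = -5
x=3: ŷ = 4 + 6·3 = 22; r = 27 − 22 = 5
x=6: ŷ = 4 + 6·6 = 40; r = 43 − 40 = 3
x=9: ŷ = 4 + 6·9 = 58; r = 56 − 58 = -2
x=10: ŷ = 4 + 6·10 = 64; r = 63 − 64 = -1
SSE = 25 + 25 + 9 + 4 + 1 = 64
s = √(64/3) = √21.3333 ≈ 4.6188

s = 4.6188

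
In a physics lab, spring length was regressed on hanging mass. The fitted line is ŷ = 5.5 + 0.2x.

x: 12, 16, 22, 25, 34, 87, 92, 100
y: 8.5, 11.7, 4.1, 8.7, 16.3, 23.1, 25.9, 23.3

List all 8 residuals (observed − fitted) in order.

x=12: ŷ = 5.5 + 0.2·12 = 7.9; e = 8.5 − 7.9 = 0.6
x=16: ŷ = 5.5 + 0.2·16 = 8.7; e = 11.7 − 8.7 = 3
x=22: ŷ = 5.5 + 0.2·22 = 9.9; e = 4.1 − 9.9 = -5.8
x=25: ŷ = 5.5 + 0.2·25 = 10.5; e = 8.7 − 10.5 = -1.8
x=34: ŷ = 5.5 + 0.2·34 = 12.3; e = 16.3 − 12.3 = 4
x=87: ŷ = 5.5 + 0.2·87 = 22.9; e = 23.1 − 22.9 = 0.2
x=92: ŷ = 5.5 + 0.2·92 = 23.9; e = 25.9 − 23.9 = 2
x=100: ŷ = 5.5 + 0.2·100 = 25.5; e = 23.3 − 25.5 = -2.2

0.6, 3, -5.8, -1.8, 4, 0.2, 2, -2.2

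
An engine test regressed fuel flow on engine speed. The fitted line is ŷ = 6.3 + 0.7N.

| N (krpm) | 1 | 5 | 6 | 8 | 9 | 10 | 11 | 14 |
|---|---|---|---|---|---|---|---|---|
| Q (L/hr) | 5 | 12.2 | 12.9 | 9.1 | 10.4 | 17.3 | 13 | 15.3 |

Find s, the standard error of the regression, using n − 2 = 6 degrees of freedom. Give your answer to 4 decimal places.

N=1: ŷ = 6.3 + 0.7·1 = 7; e = 5 − 7 = -2
N=5: ŷ = 6.3 + 0.7·5 = 9.8; e = 12.2 − 9.8 = 2.4
N=6: ŷ = 6.3 + 0.7·6 = 10.5; e = 12.9 − 10.5 = 2.4
N=8: ŷ = 6.3 + 0.7·8 = 11.9; e = 9.1 − 11.9 = -2.8
N=9: ŷ = 6.3 + 0.7·9 = 12.6; e = 10.4 − 12.6 = -2.2
N=10: ŷ = 6.3 + 0.7·10 = 13.3; e = 17.3 − 13.3 = 4
N=11: ŷ = 6.3 + 0.7·11 = 14; e = 13 − 14 = -1
N=14: ŷ = 6.3 + 0.7·14 = 16.1; e = 15.3 − 16.1 = -0.8
SSE = 4 + 5.76 + 5.76 + 7.84 + 4.84 + 16 + 1 + 0.64 = 45.84
s = √(45.84/6) = √7.64 ≈ 2.7641

s = 2.7641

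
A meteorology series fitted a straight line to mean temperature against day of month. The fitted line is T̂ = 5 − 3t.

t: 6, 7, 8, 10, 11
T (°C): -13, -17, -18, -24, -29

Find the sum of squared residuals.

t=6: T̂ = 5 − 3·6 = -13; r = -13 − (-13) = 0
t=7: T̂ = 5 − 3·7 = -16; r = -17 − (-16) = -1
t=8: T̂ = 5 − 3·8 = -19; r = -18 − (-19) = 1
t=10: T̂ = 5 − 3·10 = -25; r = -24 − (-25) = 1
t=11: T̂ = 5 − 3·11 = -28; r = -29 − (-28) = -1
SSE = 0 + 1 + 1 + 1 + 1 = 4

SSE = 4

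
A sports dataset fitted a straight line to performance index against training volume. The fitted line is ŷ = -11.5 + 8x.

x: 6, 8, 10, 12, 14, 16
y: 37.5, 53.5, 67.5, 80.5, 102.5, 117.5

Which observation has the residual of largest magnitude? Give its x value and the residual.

x = 12, r = -4

x=6: ŷ = -11.5 + 8·6 = 36.5; r = 37.5 − 36.5 = 1
x=8: ŷ = -11.5 + 8·8 = 52.5; r = 53.5 − 52.5 = 1
x=10: ŷ = -11.5 + 8·10 = 68.5; r = 67.5 − 68.5 = -1
x=12: ŷ = -11.5 + 8·12 = 84.5; r = 80.5 − 84.5 = -4
x=14: ŷ = -11.5 + 8·14 = 100.5; r = 102.5 − 100.5 = 2
x=16: ŷ = -11.5 + 8·16 = 116.5; r = 117.5 − 116.5 = 1
Largest |r| is 4 at x = 12, residual -4.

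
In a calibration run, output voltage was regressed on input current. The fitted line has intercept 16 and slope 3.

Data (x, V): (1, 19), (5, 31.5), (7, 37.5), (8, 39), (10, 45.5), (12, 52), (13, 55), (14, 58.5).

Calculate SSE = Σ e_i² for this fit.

x=1: ŷ = 16 + 3·1 = 19; e = 19 − 19 = 0
x=5: ŷ = 16 + 3·5 = 31; e = 31.5 − 31 = 0.5
x=7: ŷ = 16 + 3·7 = 37; e = 37.5 − 37 = 0.5
x=8: ŷ = 16 + 3·8 = 40; e = 39 − 40 = -1
x=10: ŷ = 16 + 3·10 = 46; e = 45.5 − 46 = -0.5
x=12: ŷ = 16 + 3·12 = 52; e = 52 − 52 = 0
x=13: ŷ = 16 + 3·13 = 55; e = 55 − 55 = 0
x=14: ŷ = 16 + 3·14 = 58; e = 58.5 − 58 = 0.5
SSE = 0 + 0.25 + 0.25 + 1 + 0.25 + 0 + 0 + 0.25 = 2

SSE = 2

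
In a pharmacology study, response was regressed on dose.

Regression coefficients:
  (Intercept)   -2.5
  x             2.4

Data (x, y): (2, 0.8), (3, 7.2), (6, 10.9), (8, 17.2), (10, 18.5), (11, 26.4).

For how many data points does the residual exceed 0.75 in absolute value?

x=2: ŷ = -2.5 + 2.4·2 = 2.3; e = 0.8 − 2.3 = -1.5
x=3: ŷ = -2.5 + 2.4·3 = 4.7; e = 7.2 − 4.7 = 2.5
x=6: ŷ = -2.5 + 2.4·6 = 11.9; e = 10.9 − 11.9 = -1
x=8: ŷ = -2.5 + 2.4·8 = 16.7; e = 17.2 − 16.7 = 0.5
x=10: ŷ = -2.5 + 2.4·10 = 21.5; e = 18.5 − 21.5 = -3
x=11: ŷ = -2.5 + 2.4·11 = 23.9; e = 26.4 − 23.9 = 2.5
|e| > 0.75: x=2 (|e|=1.5), x=3 (|e|=2.5), x=6 (|e|=1), x=10 (|e|=3), x=11 (|e|=2.5) → 5

5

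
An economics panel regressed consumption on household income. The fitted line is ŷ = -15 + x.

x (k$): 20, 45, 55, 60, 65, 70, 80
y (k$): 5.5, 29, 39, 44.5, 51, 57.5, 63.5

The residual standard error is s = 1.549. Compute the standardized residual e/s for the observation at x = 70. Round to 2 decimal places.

ŷ = -15 + 70 = 55
e = 57.5 − 55 = 2.5
e/s = 2.5 / 1.549 = 1.61

1.61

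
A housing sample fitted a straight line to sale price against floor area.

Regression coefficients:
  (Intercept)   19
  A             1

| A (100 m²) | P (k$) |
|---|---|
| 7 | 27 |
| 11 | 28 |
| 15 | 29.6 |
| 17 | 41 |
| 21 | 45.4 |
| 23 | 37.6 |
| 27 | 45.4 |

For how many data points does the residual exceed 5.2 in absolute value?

A=7: ŷ = 19 + 7 = 26; r = 27 − 26 = 1
A=11: ŷ = 19 + 11 = 30; r = 28 − 30 = -2
A=15: ŷ = 19 + 15 = 34; r = 29.6 − 34 = -4.4
A=17: ŷ = 19 + 17 = 36; r = 41 − 36 = 5
A=21: ŷ = 19 + 21 = 40; r = 45.4 − 40 = 5.4
A=23: ŷ = 19 + 23 = 42; r = 37.6 − 42 = -4.4
A=27: ŷ = 19 + 27 = 46; r = 45.4 − 46 = -0.6
|r| > 5.2: A=21 (|r|=5.4) → 1

1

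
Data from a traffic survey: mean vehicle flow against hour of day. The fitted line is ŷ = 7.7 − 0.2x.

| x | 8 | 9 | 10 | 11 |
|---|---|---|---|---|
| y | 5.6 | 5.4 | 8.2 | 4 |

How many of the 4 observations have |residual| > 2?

x=8: ŷ = 7.7 − 0.2·8 = 6.1; r = 5.6 − 6.1 = -0.5
x=9: ŷ = 7.7 − 0.2·9 = 5.9; r = 5.4 − 5.9 = -0.5
x=10: ŷ = 7.7 − 0.2·10 = 5.7; r = 8.2 − 5.7 = 2.5
x=11: ŷ = 7.7 − 0.2·11 = 5.5; r = 4 − 5.5 = -1.5
|r| > 2: x=10 (|r|=2.5) → 1

1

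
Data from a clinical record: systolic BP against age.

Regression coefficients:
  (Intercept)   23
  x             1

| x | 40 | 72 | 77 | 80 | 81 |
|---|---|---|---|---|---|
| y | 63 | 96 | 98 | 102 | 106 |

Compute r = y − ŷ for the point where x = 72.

ŷ = 23 + 72 = 95
r = 96 − 95 = 1

r = 1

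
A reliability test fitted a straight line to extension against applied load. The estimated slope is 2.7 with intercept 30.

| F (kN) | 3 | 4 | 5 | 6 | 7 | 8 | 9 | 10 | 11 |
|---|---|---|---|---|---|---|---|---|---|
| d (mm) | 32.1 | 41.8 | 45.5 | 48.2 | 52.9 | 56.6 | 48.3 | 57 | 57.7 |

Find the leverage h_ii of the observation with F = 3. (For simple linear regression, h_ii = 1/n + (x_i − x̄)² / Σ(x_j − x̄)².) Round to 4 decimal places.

h = 0.3778

F̄ = (3 + 4 + 5 + 6 + 7 + 8 + 9 + 10 + 11)/9 = 7
Σ(F − F̄)² = 16 + 9 + 4 + 1 + 0 + 1 + 4 + 9 + 16 = 60
h = 1/9 + (-4)²/60 = 0.111111 + 0.266667 = 0.3778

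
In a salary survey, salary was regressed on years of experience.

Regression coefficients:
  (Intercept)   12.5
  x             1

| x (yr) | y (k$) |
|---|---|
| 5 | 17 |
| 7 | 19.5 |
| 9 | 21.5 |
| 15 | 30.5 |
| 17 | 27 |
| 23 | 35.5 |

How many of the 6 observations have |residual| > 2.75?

x=5: ŷ = 12.5 + 5 = 17.5; r = 17 − 17.5 = -0.5
x=7: ŷ = 12.5 + 7 = 19.5; r = 19.5 − 19.5 = 0
x=9: ŷ = 12.5 + 9 = 21.5; r = 21.5 − 21.5 = 0
x=15: ŷ = 12.5 + 15 = 27.5; r = 30.5 − 27.5 = 3
x=17: ŷ = 12.5 + 17 = 29.5; r = 27 − 29.5 = -2.5
x=23: ŷ = 12.5 + 23 = 35.5; r = 35.5 − 35.5 = 0
|r| > 2.75: x=15 (|r|=3) → 1

1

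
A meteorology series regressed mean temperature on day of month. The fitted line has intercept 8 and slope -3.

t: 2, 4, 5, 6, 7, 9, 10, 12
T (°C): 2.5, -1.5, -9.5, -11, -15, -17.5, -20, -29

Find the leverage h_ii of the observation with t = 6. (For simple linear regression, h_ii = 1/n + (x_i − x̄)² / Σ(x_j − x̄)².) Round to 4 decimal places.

t̄ = (2 + 4 + 5 + 6 + 7 + 9 + 10 + 12)/8 = 6.875
Σ(t − t̄)² = 23.7656 + 8.26562 + 3.51562 + 0.765625 + 0.015625 + 4.51562 + 9.76562 + 26.2656 = 76.875
h = 1/8 + (-0.875)²/76.875 = 0.125 + 0.00995935 = 0.1350

h = 0.1350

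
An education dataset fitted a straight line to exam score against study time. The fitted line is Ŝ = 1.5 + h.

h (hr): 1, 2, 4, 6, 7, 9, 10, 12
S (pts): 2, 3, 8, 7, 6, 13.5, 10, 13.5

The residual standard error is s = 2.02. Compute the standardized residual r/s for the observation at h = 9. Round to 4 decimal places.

1.4851

Ŝ = 1.5 + 9 = 10.5
r = 13.5 − 10.5 = 3
r/s = 3 / 2.02 = 1.4851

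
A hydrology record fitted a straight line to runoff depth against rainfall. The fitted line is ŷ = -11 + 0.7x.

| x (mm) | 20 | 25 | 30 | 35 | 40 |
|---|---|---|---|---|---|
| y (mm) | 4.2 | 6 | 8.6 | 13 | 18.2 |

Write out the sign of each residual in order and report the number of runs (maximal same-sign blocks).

3 runs

x=20: ŷ = -11 + 0.7·20 = 3; e = 4.2 − 3 = 1.2
x=25: ŷ = -11 + 0.7·25 = 6.5; e = 6 − 6.5 = -0.5
x=30: ŷ = -11 + 0.7·30 = 10; e = 8.6 − 10 = -1.4
x=35: ŷ = -11 + 0.7·35 = 13.5; e = 13 − 13.5 = -0.5
x=40: ŷ = -11 + 0.7·40 = 17; e = 18.2 − 17 = 1.2
Signs: + − − − +
Runs: +×1, −×3, +×1 → 3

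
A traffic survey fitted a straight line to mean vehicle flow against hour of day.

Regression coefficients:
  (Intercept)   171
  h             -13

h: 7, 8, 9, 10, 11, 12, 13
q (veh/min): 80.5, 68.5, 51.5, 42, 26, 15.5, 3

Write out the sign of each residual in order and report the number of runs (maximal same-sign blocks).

5 runs

h=7: ŷ = 171 − 13·7 = 80; e = 80.5 − 80 = 0.5
h=8: ŷ = 171 − 13·8 = 67; e = 68.5 − 67 = 1.5
h=9: ŷ = 171 − 13·9 = 54; e = 51.5 − 54 = -2.5
h=10: ŷ = 171 − 13·10 = 41; e = 42 − 41 = 1
h=11: ŷ = 171 − 13·11 = 28; e = 26 − 28 = -2
h=12: ŷ = 171 − 13·12 = 15; e = 15.5 − 15 = 0.5
h=13: ŷ = 171 − 13·13 = 2; e = 3 − 2 = 1
Signs: + + − + − + +
Runs: +×2, −×1, +×1, −×1, +×2 → 5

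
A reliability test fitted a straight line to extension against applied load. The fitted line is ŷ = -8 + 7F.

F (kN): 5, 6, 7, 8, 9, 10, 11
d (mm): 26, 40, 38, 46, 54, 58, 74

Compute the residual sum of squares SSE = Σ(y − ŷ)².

F=5: ŷ = -8 + 7·5 = 27; r = 26 − 27 = -1
F=6: ŷ = -8 + 7·6 = 34; r = 40 − 34 = 6
F=7: ŷ = -8 + 7·7 = 41; r = 38 − 41 = -3
F=8: ŷ = -8 + 7·8 = 48; r = 46 − 48 = -2
F=9: ŷ = -8 + 7·9 = 55; r = 54 − 55 = -1
F=10: ŷ = -8 + 7·10 = 62; r = 58 − 62 = -4
F=11: ŷ = -8 + 7·11 = 69; r = 74 − 69 = 5
SSE = 1 + 36 + 9 + 4 + 1 + 16 + 25 = 92

SSE = 92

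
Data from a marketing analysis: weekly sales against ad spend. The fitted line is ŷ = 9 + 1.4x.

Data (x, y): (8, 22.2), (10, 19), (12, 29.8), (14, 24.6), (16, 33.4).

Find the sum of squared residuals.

SSE = 56

x=8: ŷ = 9 + 1.4·8 = 20.2; e = 22.2 − 20.2 = 2
x=10: ŷ = 9 + 1.4·10 = 23; e = 19 − 23 = -4
x=12: ŷ = 9 + 1.4·12 = 25.8; e = 29.8 − 25.8 = 4
x=14: ŷ = 9 + 1.4·14 = 28.6; e = 24.6 − 28.6 = -4
x=16: ŷ = 9 + 1.4·16 = 31.4; e = 33.4 − 31.4 = 2
SSE = 4 + 16 + 16 + 16 + 4 = 56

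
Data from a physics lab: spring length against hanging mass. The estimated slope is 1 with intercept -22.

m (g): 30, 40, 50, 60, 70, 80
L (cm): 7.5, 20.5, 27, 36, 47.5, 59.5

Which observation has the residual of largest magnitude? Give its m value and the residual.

m = 40, r = 2.5

m=30: L̂ = -22 + 30 = 8; r = 7.5 − 8 = -0.5
m=40: L̂ = -22 + 40 = 18; r = 20.5 − 18 = 2.5
m=50: L̂ = -22 + 50 = 28; r = 27 − 28 = -1
m=60: L̂ = -22 + 60 = 38; r = 36 − 38 = -2
m=70: L̂ = -22 + 70 = 48; r = 47.5 − 48 = -0.5
m=80: L̂ = -22 + 80 = 58; r = 59.5 − 58 = 1.5
Largest |r| is 2.5 at m = 40, residual 2.5.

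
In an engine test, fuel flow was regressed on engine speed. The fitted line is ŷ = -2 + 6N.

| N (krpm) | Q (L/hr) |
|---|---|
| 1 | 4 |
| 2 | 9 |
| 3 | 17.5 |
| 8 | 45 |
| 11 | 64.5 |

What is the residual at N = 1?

r = 0

ŷ = -2 + 6·1 = 4
r = 4 − 4 = 0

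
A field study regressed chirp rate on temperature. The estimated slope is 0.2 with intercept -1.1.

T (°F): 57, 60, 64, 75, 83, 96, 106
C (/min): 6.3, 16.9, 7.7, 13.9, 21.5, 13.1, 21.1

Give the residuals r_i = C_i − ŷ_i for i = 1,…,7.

-4, 6, -4, 0, 6, -5, 1

T=57: ŷ = -1.1 + 0.2·57 = 10.3; r = 6.3 − 10.3 = -4
T=60: ŷ = -1.1 + 0.2·60 = 10.9; r = 16.9 − 10.9 = 6
T=64: ŷ = -1.1 + 0.2·64 = 11.7; r = 7.7 − 11.7 = -4
T=75: ŷ = -1.1 + 0.2·75 = 13.9; r = 13.9 − 13.9 = 0
T=83: ŷ = -1.1 + 0.2·83 = 15.5; r = 21.5 − 15.5 = 6
T=96: ŷ = -1.1 + 0.2·96 = 18.1; r = 13.1 − 18.1 = -5
T=106: ŷ = -1.1 + 0.2·106 = 20.1; r = 21.1 − 20.1 = 1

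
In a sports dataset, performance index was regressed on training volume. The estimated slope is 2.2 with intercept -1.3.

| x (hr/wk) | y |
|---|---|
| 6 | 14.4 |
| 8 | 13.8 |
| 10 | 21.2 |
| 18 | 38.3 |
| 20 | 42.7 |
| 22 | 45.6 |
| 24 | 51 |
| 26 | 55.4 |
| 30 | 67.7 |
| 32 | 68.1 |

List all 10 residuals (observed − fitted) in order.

x=6: ŷ = -1.3 + 2.2·6 = 11.9; e = 14.4 − 11.9 = 2.5
x=8: ŷ = -1.3 + 2.2·8 = 16.3; e = 13.8 − 16.3 = -2.5
x=10: ŷ = -1.3 + 2.2·10 = 20.7; e = 21.2 − 20.7 = 0.5
x=18: ŷ = -1.3 + 2.2·18 = 38.3; e = 38.3 − 38.3 = 0
x=20: ŷ = -1.3 + 2.2·20 = 42.7; e = 42.7 − 42.7 = 0
x=22: ŷ = -1.3 + 2.2·22 = 47.1; e = 45.6 − 47.1 = -1.5
x=24: ŷ = -1.3 + 2.2·24 = 51.5; e = 51 − 51.5 = -0.5
x=26: ŷ = -1.3 + 2.2·26 = 55.9; e = 55.4 − 55.9 = -0.5
x=30: ŷ = -1.3 + 2.2·30 = 64.7; e = 67.7 − 64.7 = 3
x=32: ŷ = -1.3 + 2.2·32 = 69.1; e = 68.1 − 69.1 = -1

2.5, -2.5, 0.5, 0, 0, -1.5, -0.5, -0.5, 3, -1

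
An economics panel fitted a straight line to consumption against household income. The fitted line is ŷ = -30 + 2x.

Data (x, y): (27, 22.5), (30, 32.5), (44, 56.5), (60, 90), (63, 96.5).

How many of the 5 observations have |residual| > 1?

x=27: ŷ = -30 + 2·27 = 24; r = 22.5 − 24 = -1.5
x=30: ŷ = -30 + 2·30 = 30; r = 32.5 − 30 = 2.5
x=44: ŷ = -30 + 2·44 = 58; r = 56.5 − 58 = -1.5
x=60: ŷ = -30 + 2·60 = 90; r = 90 − 90 = 0
x=63: ŷ = -30 + 2·63 = 96; r = 96.5 − 96 = 0.5
|r| > 1: x=27 (|r|=1.5), x=30 (|r|=2.5), x=44 (|r|=1.5) → 3

3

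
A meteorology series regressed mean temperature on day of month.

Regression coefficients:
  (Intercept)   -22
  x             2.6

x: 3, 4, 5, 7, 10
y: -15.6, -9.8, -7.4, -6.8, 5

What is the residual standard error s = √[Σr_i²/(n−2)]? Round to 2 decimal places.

x=3: ŷ = -22 + 2.6·3 = -14.2; r = -15.6 − (-14.2) = -1.4
x=4: ŷ = -22 + 2.6·4 = -11.6; r = -9.8 − (-11.6) = 1.8
x=5: ŷ = -22 + 2.6·5 = -9; r = -7.4 − (-9) = 1.6
x=7: ŷ = -22 + 2.6·7 = -3.8; r = -6.8 − (-3.8) = -3
x=10: ŷ = -22 + 2.6·10 = 4; r = 5 − 4 = 1
SSE = 1.96 + 3.24 + 2.56 + 9 + 1 = 17.76
s = √(17.76/3) = √5.92 ≈ 2.43

s = 2.43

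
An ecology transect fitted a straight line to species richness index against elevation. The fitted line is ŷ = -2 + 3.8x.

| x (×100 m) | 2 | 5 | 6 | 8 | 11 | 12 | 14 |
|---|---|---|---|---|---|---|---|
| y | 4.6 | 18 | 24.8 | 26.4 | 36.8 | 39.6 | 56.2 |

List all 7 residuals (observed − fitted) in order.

x=2: ŷ = -2 + 3.8·2 = 5.6; r = 4.6 − 5.6 = -1
x=5: ŷ = -2 + 3.8·5 = 17; r = 18 − 17 = 1
x=6: ŷ = -2 + 3.8·6 = 20.8; r = 24.8 − 20.8 = 4
x=8: ŷ = -2 + 3.8·8 = 28.4; r = 26.4 − 28.4 = -2
x=11: ŷ = -2 + 3.8·11 = 39.8; r = 36.8 − 39.8 = -3
x=12: ŷ = -2 + 3.8·12 = 43.6; r = 39.6 − 43.6 = -4
x=14: ŷ = -2 + 3.8·14 = 51.2; r = 56.2 − 51.2 = 5

-1, 1, 4, -2, -3, -4, 5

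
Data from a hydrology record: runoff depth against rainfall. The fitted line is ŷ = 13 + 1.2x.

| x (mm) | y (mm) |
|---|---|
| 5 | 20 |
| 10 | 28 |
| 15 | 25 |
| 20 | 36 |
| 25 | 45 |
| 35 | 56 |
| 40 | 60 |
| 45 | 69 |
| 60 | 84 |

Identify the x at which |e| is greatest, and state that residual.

x=5: ŷ = 13 + 1.2·5 = 19; e = 20 − 19 = 1
x=10: ŷ = 13 + 1.2·10 = 25; e = 28 − 25 = 3
x=15: ŷ = 13 + 1.2·15 = 31; e = 25 − 31 = -6
x=20: ŷ = 13 + 1.2·20 = 37; e = 36 − 37 = -1
x=25: ŷ = 13 + 1.2·25 = 43; e = 45 − 43 = 2
x=35: ŷ = 13 + 1.2·35 = 55; e = 56 − 55 = 1
x=40: ŷ = 13 + 1.2·40 = 61; e = 60 − 61 = -1
x=45: ŷ = 13 + 1.2·45 = 67; e = 69 − 67 = 2
x=60: ŷ = 13 + 1.2·60 = 85; e = 84 − 85 = -1
Largest |e| is 6 at x = 15, residual -6.

x = 15, e = -6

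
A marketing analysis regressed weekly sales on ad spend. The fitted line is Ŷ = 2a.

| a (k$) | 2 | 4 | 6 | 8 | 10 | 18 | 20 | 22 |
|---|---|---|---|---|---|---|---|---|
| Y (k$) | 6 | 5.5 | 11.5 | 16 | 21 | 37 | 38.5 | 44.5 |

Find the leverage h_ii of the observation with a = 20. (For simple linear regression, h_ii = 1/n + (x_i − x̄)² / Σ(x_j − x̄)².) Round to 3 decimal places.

ā = (2 + 4 + 6 + 8 + 10 + 18 + 20 + 22)/8 = 11.25
Σ(a − ā)² = 85.5625 + 52.5625 + 27.5625 + 10.5625 + 1.5625 + 45.5625 + 76.5625 + 115.562 = 415.5
h = 1/8 + (8.75)²/415.5 = 0.125 + 0.184266 = 0.309

h = 0.309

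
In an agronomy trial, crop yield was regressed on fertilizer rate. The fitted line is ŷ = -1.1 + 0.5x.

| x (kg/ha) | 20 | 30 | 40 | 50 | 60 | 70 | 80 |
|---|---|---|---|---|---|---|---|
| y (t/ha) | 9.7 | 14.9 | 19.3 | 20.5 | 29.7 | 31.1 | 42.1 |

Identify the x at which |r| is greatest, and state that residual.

x = 50, r = -3.4

x=20: ŷ = -1.1 + 0.5·20 = 8.9; r = 9.7 − 8.9 = 0.8
x=30: ŷ = -1.1 + 0.5·30 = 13.9; r = 14.9 − 13.9 = 1
x=40: ŷ = -1.1 + 0.5·40 = 18.9; r = 19.3 − 18.9 = 0.4
x=50: ŷ = -1.1 + 0.5·50 = 23.9; r = 20.5 − 23.9 = -3.4
x=60: ŷ = -1.1 + 0.5·60 = 28.9; r = 29.7 − 28.9 = 0.8
x=70: ŷ = -1.1 + 0.5·70 = 33.9; r = 31.1 − 33.9 = -2.8
x=80: ŷ = -1.1 + 0.5·80 = 38.9; r = 42.1 − 38.9 = 3.2
Largest |r| is 3.4 at x = 50, residual -3.4.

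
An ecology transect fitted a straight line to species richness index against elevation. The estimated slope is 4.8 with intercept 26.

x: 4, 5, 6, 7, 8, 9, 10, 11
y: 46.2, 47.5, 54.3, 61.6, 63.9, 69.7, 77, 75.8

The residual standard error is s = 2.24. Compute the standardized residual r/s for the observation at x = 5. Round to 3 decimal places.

-1.116

ŷ = 26 + 4.8·5 = 50
r = 47.5 − 50 = -2.5
r/s = -2.5 / 2.24 = -1.116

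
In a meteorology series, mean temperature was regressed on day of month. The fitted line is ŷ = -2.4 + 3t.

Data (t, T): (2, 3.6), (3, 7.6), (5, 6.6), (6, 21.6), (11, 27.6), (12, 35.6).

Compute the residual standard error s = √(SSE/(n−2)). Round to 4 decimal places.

t=2: ŷ = -2.4 + 3·2 = 3.6; e = 3.6 − 3.6 = 0
t=3: ŷ = -2.4 + 3·3 = 6.6; e = 7.6 − 6.6 = 1
t=5: ŷ = -2.4 + 3·5 = 12.6; e = 6.6 − 12.6 = -6
t=6: ŷ = -2.4 + 3·6 = 15.6; e = 21.6 − 15.6 = 6
t=11: ŷ = -2.4 + 3·11 = 30.6; e = 27.6 − 30.6 = -3
t=12: ŷ = -2.4 + 3·12 = 33.6; e = 35.6 − 33.6 = 2
SSE = 0 + 1 + 36 + 36 + 9 + 4 = 86
s = √(86/4) = √21.5 ≈ 4.6368

s = 4.6368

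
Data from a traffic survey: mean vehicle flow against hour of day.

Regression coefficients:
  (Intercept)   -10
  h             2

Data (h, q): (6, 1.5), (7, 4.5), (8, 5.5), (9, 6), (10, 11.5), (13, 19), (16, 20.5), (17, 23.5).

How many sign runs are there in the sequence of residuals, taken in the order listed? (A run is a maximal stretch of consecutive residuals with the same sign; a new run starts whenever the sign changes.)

h=6: ŷ = -10 + 2·6 = 2; r = 1.5 − 2 = -0.5
h=7: ŷ = -10 + 2·7 = 4; r = 4.5 − 4 = 0.5
h=8: ŷ = -10 + 2·8 = 6; r = 5.5 − 6 = -0.5
h=9: ŷ = -10 + 2·9 = 8; r = 6 − 8 = -2
h=10: ŷ = -10 + 2·10 = 10; r = 11.5 − 10 = 1.5
h=13: ŷ = -10 + 2·13 = 16; r = 19 − 16 = 3
h=16: ŷ = -10 + 2·16 = 22; r = 20.5 − 22 = -1.5
h=17: ŷ = -10 + 2·17 = 24; r = 23.5 − 24 = -0.5
Signs: − + − − + + − −
Runs: −×1, +×1, −×2, +×2, −×2 → 5

5 runs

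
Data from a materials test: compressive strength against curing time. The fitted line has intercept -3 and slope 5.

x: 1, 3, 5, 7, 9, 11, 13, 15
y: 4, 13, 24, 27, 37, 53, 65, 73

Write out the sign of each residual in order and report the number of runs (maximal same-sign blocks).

3 runs

x=1: ŷ = -3 + 5·1 = 2; e = 4 − 2 = 2
x=3: ŷ = -3 + 5·3 = 12; e = 13 − 12 = 1
x=5: ŷ = -3 + 5·5 = 22; e = 24 − 22 = 2
x=7: ŷ = -3 + 5·7 = 32; e = 27 − 32 = -5
x=9: ŷ = -3 + 5·9 = 42; e = 37 − 42 = -5
x=11: ŷ = -3 + 5·11 = 52; e = 53 − 52 = 1
x=13: ŷ = -3 + 5·13 = 62; e = 65 − 62 = 3
x=15: ŷ = -3 + 5·15 = 72; e = 73 − 72 = 1
Signs: + + + − − + + +
Runs: +×3, −×2, +×3 → 3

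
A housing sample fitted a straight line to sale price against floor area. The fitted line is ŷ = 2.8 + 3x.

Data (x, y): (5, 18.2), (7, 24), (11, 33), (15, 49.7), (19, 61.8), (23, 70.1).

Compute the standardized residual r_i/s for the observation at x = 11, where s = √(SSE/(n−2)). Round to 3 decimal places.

x=5: ŷ = 2.8 + 3·5 = 17.8; r = 18.2 − 17.8 = 0.4
x=7: ŷ = 2.8 + 3·7 = 23.8; r = 24 − 23.8 = 0.2
x=11: ŷ = 2.8 + 3·11 = 35.8; r = 33 − 35.8 = -2.8
x=15: ŷ = 2.8 + 3·15 = 47.8; r = 49.7 − 47.8 = 1.9
x=19: ŷ = 2.8 + 3·19 = 59.8; r = 61.8 − 59.8 = 2
x=23: ŷ = 2.8 + 3·23 = 71.8; r = 70.1 − 71.8 = -1.7
SSE = 0.16 + 0.04 + 7.84 + 3.61 + 4 + 2.89 = 18.54
s = √(18.54/4) = 2.15291
r/s = -2.8 / 2.15291 = -1.301

-1.301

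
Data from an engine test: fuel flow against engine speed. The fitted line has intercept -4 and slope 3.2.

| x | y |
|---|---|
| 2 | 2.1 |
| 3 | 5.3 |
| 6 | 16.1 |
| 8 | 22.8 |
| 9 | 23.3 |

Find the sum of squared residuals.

SSE = 4.68

x=2: ŷ = -4 + 3.2·2 = 2.4; e = 2.1 − 2.4 = -0.3
x=3: ŷ = -4 + 3.2·3 = 5.6; e = 5.3 − 5.6 = -0.3
x=6: ŷ = -4 + 3.2·6 = 15.2; e = 16.1 − 15.2 = 0.9
x=8: ŷ = -4 + 3.2·8 = 21.6; e = 22.8 − 21.6 = 1.2
x=9: ŷ = -4 + 3.2·9 = 24.8; e = 23.3 − 24.8 = -1.5
SSE = 0.09 + 0.09 + 0.81 + 1.44 + 2.25 = 4.68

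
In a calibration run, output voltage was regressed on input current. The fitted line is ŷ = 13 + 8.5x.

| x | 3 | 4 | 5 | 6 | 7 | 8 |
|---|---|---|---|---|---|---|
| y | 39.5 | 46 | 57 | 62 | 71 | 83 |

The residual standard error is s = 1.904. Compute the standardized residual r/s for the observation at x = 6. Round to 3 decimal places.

ŷ = 13 + 8.5·6 = 64
r = 62 − 64 = -2
r/s = -2 / 1.904 = -1.050

-1.050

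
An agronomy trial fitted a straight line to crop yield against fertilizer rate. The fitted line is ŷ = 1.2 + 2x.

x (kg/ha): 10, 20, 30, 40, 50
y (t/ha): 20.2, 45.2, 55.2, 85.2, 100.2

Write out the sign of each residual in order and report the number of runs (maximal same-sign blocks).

x=10: ŷ = 1.2 + 2·10 = 21.2; e = 20.2 − 21.2 = -1
x=20: ŷ = 1.2 + 2·20 = 41.2; e = 45.2 − 41.2 = 4
x=30: ŷ = 1.2 + 2·30 = 61.2; e = 55.2 − 61.2 = -6
x=40: ŷ = 1.2 + 2·40 = 81.2; e = 85.2 − 81.2 = 4
x=50: ŷ = 1.2 + 2·50 = 101.2; e = 100.2 − 101.2 = -1
Signs: − + − + −
Runs: −×1, +×1, −×1, +×1, −×1 → 5

5 runs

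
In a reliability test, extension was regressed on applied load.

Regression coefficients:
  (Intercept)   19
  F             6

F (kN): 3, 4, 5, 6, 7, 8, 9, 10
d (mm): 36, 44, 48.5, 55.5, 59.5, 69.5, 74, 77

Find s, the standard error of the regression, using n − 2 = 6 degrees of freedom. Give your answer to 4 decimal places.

F=3: ŷ = 19 + 6·3 = 37; r = 36 − 37 = -1
F=4: ŷ = 19 + 6·4 = 43; r = 44 − 43 = 1
F=5: ŷ = 19 + 6·5 = 49; r = 48.5 − 49 = -0.5
F=6: ŷ = 19 + 6·6 = 55; r = 55.5 − 55 = 0.5
F=7: ŷ = 19 + 6·7 = 61; r = 59.5 − 61 = -1.5
F=8: ŷ = 19 + 6·8 = 67; r = 69.5 − 67 = 2.5
F=9: ŷ = 19 + 6·9 = 73; r = 74 − 73 = 1
F=10: ŷ = 19 + 6·10 = 79; r = 77 − 79 = -2
SSE = 1 + 1 + 0.25 + 0.25 + 2.25 + 6.25 + 1 + 4 = 16
s = √(16/6) = √2.66667 ≈ 1.6330

s = 1.6330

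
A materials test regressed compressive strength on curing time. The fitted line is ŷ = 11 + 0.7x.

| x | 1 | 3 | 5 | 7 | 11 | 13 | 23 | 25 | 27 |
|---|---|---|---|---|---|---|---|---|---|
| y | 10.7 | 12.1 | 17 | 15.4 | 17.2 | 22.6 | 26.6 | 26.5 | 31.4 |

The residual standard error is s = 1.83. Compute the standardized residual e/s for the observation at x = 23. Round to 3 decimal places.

-0.273

ŷ = 11 + 0.7·23 = 27.1
e = 26.6 − 27.1 = -0.5
e/s = -0.5 / 1.83 = -0.273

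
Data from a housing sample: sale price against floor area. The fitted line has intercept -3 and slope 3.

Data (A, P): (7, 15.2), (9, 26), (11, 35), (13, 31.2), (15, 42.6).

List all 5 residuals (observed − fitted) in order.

A=7: P̂ = -3 + 3·7 = 18; e = 15.2 − 18 = -2.8
A=9: P̂ = -3 + 3·9 = 24; e = 26 − 24 = 2
A=11: P̂ = -3 + 3·11 = 30; e = 35 − 30 = 5
A=13: P̂ = -3 + 3·13 = 36; e = 31.2 − 36 = -4.8
A=15: P̂ = -3 + 3·15 = 42; e = 42.6 − 42 = 0.6

-2.8, 2, 5, -4.8, 0.6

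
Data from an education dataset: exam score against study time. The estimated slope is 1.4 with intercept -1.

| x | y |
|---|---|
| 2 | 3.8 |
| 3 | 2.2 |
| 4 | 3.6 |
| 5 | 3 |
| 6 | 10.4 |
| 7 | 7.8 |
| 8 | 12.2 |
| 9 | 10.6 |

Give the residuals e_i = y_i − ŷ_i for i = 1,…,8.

2, -1, -1, -3, 3, -1, 2, -1

x=2: ŷ = -1 + 1.4·2 = 1.8; e = 3.8 − 1.8 = 2
x=3: ŷ = -1 + 1.4·3 = 3.2; e = 2.2 − 3.2 = -1
x=4: ŷ = -1 + 1.4·4 = 4.6; e = 3.6 − 4.6 = -1
x=5: ŷ = -1 + 1.4·5 = 6; e = 3 − 6 = -3
x=6: ŷ = -1 + 1.4·6 = 7.4; e = 10.4 − 7.4 = 3
x=7: ŷ = -1 + 1.4·7 = 8.8; e = 7.8 − 8.8 = -1
x=8: ŷ = -1 + 1.4·8 = 10.2; e = 12.2 − 10.2 = 2
x=9: ŷ = -1 + 1.4·9 = 11.6; e = 10.6 − 11.6 = -1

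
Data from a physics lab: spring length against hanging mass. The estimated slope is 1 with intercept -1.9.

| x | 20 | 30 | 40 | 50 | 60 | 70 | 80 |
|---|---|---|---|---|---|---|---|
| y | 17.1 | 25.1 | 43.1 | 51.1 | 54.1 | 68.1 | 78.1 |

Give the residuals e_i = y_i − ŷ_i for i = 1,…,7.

-1, -3, 5, 3, -4, 0, 0

x=20: ŷ = -1.9 + 20 = 18.1; e = 17.1 − 18.1 = -1
x=30: ŷ = -1.9 + 30 = 28.1; e = 25.1 − 28.1 = -3
x=40: ŷ = -1.9 + 40 = 38.1; e = 43.1 − 38.1 = 5
x=50: ŷ = -1.9 + 50 = 48.1; e = 51.1 − 48.1 = 3
x=60: ŷ = -1.9 + 60 = 58.1; e = 54.1 − 58.1 = -4
x=70: ŷ = -1.9 + 70 = 68.1; e = 68.1 − 68.1 = 0
x=80: ŷ = -1.9 + 80 = 78.1; e = 78.1 − 78.1 = 0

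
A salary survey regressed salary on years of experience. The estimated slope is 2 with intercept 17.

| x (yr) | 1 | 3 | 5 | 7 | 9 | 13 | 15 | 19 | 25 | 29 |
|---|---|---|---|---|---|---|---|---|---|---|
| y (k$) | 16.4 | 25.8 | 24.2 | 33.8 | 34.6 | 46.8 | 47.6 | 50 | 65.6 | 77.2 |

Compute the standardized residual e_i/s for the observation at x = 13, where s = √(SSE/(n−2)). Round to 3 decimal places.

x=1: ŷ = 17 + 2·1 = 19; e = 16.4 − 19 = -2.6
x=3: ŷ = 17 + 2·3 = 23; e = 25.8 − 23 = 2.8
x=5: ŷ = 17 + 2·5 = 27; e = 24.2 − 27 = -2.8
x=7: ŷ = 17 + 2·7 = 31; e = 33.8 − 31 = 2.8
x=9: ŷ = 17 + 2·9 = 35; e = 34.6 − 35 = -0.4
x=13: ŷ = 17 + 2·13 = 43; e = 46.8 − 43 = 3.8
x=15: ŷ = 17 + 2·15 = 47; e = 47.6 − 47 = 0.6
x=19: ŷ = 17 + 2·19 = 55; e = 50 − 55 = -5
x=25: ŷ = 17 + 2·25 = 67; e = 65.6 − 67 = -1.4
x=29: ŷ = 17 + 2·29 = 75; e = 77.2 − 75 = 2.2
SSE = 6.76 + 7.84 + 7.84 + 7.84 + 0.16 + 14.44 + 0.36 + 25 + 1.96 + 4.84 = 77.04
s = √(77.04/8) = 3.10322
e/s = 3.8 / 3.10322 = 1.225

1.225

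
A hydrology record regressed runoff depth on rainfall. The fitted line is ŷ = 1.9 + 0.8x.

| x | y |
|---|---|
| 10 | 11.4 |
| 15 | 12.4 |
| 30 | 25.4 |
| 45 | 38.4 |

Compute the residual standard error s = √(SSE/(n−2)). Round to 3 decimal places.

s = 1.581

x=10: ŷ = 1.9 + 0.8·10 = 9.9; e = 11.4 − 9.9 = 1.5
x=15: ŷ = 1.9 + 0.8·15 = 13.9; e = 12.4 − 13.9 = -1.5
x=30: ŷ = 1.9 + 0.8·30 = 25.9; e = 25.4 − 25.9 = -0.5
x=45: ŷ = 1.9 + 0.8·45 = 37.9; e = 38.4 − 37.9 = 0.5
SSE = 2.25 + 2.25 + 0.25 + 0.25 = 5
s = √(5/2) = √2.5 ≈ 1.581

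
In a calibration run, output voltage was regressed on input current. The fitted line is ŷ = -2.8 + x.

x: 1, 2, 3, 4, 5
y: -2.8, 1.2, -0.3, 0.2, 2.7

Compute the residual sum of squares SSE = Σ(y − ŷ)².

SSE = 6.5

x=1: ŷ = -2.8 + 1 = -1.8; e = -2.8 − (-1.8) = -1
x=2: ŷ = -2.8 + 2 = -0.8; e = 1.2 − (-0.8) = 2
x=3: ŷ = -2.8 + 3 = 0.2; e = -0.3 − 0.2 = -0.5
x=4: ŷ = -2.8 + 4 = 1.2; e = 0.2 − 1.2 = -1
x=5: ŷ = -2.8 + 5 = 2.2; e = 2.7 − 2.2 = 0.5
SSE = 1 + 4 + 0.25 + 1 + 0.25 = 6.5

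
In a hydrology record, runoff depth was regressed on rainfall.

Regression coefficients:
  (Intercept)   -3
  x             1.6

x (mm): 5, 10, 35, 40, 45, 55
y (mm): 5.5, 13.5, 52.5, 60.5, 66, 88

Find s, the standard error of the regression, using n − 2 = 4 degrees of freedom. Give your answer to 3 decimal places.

x=5: ŷ = -3 + 1.6·5 = 5; r = 5.5 − 5 = 0.5
x=10: ŷ = -3 + 1.6·10 = 13; r = 13.5 − 13 = 0.5
x=35: ŷ = -3 + 1.6·35 = 53; r = 52.5 − 53 = -0.5
x=40: ŷ = -3 + 1.6·40 = 61; r = 60.5 − 61 = -0.5
x=45: ŷ = -3 + 1.6·45 = 69; r = 66 − 69 = -3
x=55: ŷ = -3 + 1.6·55 = 85; r = 88 − 85 = 3
SSE = 0.25 + 0.25 + 0.25 + 0.25 + 9 + 9 = 19
s = √(19/4) = √4.75 ≈ 2.179

s = 2.179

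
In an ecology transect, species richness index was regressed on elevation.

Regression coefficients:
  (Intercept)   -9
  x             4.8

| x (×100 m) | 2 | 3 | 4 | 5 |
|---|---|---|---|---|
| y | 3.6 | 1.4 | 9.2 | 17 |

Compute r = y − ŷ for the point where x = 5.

r = 2

ŷ = -9 + 4.8·5 = 15
r = 17 − 15 = 2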